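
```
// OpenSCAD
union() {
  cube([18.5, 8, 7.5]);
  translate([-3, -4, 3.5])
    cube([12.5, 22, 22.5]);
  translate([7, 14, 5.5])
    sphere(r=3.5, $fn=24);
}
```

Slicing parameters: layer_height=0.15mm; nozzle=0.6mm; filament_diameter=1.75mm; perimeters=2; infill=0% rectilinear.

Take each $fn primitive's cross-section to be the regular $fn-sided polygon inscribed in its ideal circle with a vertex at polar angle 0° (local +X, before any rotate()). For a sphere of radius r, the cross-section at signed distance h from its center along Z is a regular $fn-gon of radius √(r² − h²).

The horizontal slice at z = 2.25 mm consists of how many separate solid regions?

2

At z = 2.25 mm: the 18.5×8 cube contributes its full rectangle; the cube at (-3, -4) does not reach this height (z outside [3.5, 26]); the sphere at (7, 14): section is a regular 24-gon, circumradius = √(r²−h²) = √(3.5²−3.25²) = 1.299; Combining (union): the 2 present regions are separate (no shared area or edge), so areas and boundary lengths simply add and each stays a separate island — 2 connected regions. The result has 2 disconnected regions.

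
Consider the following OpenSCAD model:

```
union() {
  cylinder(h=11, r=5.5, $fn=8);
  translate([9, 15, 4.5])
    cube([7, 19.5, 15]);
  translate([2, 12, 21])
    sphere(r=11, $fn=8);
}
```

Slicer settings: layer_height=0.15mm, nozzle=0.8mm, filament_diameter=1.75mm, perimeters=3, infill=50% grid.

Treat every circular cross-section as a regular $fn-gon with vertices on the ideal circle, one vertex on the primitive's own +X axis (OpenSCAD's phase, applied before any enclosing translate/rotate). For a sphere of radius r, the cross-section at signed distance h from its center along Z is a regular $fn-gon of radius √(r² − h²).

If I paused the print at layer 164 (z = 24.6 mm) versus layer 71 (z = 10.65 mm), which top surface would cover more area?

Layer 164 (z = 24.6): the cylinder does not reach this height (z outside [0, 11]); the cube at (9, 15) does not reach this height (z outside [4.5, 19.5]); the r=11 sphere at (2, 12) contributes a regular 8-gon of circumradius √(11²−3.6²) = 10.394 (area = (8/2)·10.394²·sin(360°/8) = 305.58 mm²); Taking the union: only the r=11 sphere at (2, 12) is present, so the union is just that shape — area = 305.58 mm². So its area = 305.58 mm². Layer 71 (z = 10.65): the r=5.5 cylinder contributes a regular 8-gon of circumradius 5.5 (area = (8/2)·5.500²·sin(360°/8) = 85.56 mm²); the cube at (9, 15) (footprint 7×19.5) is included at this height (area 136.50 mm²); the r=11 sphere at (2, 12) slices to a regular 8-gon of circumradius 3.725 (√(r²−h²) with h=10.35 from center) (area = (8/2)·3.725²·sin(360°/8) = 39.25 mm²); Combining (union): the 3 present regions are separate (no shared area or edge), so areas and boundary lengths simply add and each stays a separate island — area = 261.31 mm². So its area = 261.31 mm². Layer 164 is larger (305.58 vs 261.31 mm²).

layer 164 (z = 24.6 mm)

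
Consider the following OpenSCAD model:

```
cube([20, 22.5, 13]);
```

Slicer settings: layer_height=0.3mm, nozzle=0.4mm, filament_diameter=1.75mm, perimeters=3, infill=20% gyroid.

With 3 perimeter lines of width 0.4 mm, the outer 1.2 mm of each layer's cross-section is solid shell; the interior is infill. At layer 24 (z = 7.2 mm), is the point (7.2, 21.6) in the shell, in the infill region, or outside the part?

At z = 7.2 mm: the 20×22.5 cube contributes its full rectangle. Overall, the cross-section is a single solid region. The nearest boundary edge runs (20.00, 22.50)→(0.00, 22.50); distance from the point to it = 0.90 mm. The point is inside the cross-section, 0.90 mm from the nearest boundary — within the 1.2 mm shell band (3 × 0.4).

shell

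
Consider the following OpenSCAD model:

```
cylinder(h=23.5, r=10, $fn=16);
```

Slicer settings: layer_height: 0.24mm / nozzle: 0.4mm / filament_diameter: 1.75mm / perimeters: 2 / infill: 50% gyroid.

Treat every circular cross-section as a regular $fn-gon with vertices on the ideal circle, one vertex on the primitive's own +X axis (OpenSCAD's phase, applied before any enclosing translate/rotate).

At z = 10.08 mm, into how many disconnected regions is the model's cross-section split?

1

At z = 10.08 mm: the r=10 cylinder gives a regular 16-gon of circumradius 10 (constant along its height). The result has 1 disconnected region.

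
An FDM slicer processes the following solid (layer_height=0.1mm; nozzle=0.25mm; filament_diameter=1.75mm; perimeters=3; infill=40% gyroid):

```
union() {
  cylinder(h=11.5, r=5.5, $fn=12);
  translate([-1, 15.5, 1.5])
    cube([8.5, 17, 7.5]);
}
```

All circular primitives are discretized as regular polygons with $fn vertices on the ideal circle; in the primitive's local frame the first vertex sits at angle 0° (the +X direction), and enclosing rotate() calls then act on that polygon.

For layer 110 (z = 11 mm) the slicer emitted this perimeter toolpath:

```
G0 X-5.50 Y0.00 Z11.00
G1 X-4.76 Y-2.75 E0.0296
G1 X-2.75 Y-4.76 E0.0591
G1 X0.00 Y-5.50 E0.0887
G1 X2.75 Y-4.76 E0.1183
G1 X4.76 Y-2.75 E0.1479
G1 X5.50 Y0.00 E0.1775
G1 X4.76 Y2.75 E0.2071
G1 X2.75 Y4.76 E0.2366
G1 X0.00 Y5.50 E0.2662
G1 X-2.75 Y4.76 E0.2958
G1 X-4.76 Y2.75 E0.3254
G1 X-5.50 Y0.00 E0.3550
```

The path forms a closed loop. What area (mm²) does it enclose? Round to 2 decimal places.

90.69 mm²

Apply the shoelace formula to the sequence of (X, Y) vertices; enclosed area = 90.69 mm².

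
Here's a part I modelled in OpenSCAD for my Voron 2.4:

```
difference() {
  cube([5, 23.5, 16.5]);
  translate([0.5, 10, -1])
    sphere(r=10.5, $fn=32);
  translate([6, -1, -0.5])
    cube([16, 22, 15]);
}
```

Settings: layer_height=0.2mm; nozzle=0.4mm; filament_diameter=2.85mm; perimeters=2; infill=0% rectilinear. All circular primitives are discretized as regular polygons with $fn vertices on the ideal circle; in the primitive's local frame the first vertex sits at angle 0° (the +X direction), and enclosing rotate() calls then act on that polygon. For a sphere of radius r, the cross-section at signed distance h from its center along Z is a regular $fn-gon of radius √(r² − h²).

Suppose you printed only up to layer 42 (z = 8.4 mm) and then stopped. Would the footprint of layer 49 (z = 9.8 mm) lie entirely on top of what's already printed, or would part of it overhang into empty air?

Compare the two slices. At z = 8.4: the 5×23.5 cube contributes its full rectangle (area 117.50 mm²); the r=10.5 sphere at (0.5, 10) contributes a regular 32-gon of circumradius √(10.5²−9.4²) = 4.679 (area = (32/2)·4.679²·sin(360°/32) = 68.33 mm²); the 16×22 cube at (6, -1) contributes its full rectangle (area 352.00 mm²); Taking the first minus the rest: starting from the 5×23.5 cube (117.50 mm²), the r=10.5 sphere at (0.5, 10) partially overlaps it — only the 38.55 mm² overlap (of its 68.33 mm²) is removed, clipping the outline; the 16×22 cube at (6, -1) misses the remaining region (no effect) — area = 78.95 mm². At z = 9.8: the cube (footprint 5×23.5) is included at this height (area 117.50 mm²); the sphere at (0.5, 10) does not reach this height (|z−center|=10.800 > r=10.5); the cube at (6, -1) is present — its section is the full 16×22 rectangle (area 352.00 mm²); Taking the first minus the rest: starting from the 5×23.5 cube (117.50 mm²), the 16×22 cube at (6, -1) misses the remaining region (no effect) — area = 117.50 mm². Checking containment: at z = 9.8 the cross-section extends beyond the z = 8.4 cross-section by about 38.55 mm².

part overhangs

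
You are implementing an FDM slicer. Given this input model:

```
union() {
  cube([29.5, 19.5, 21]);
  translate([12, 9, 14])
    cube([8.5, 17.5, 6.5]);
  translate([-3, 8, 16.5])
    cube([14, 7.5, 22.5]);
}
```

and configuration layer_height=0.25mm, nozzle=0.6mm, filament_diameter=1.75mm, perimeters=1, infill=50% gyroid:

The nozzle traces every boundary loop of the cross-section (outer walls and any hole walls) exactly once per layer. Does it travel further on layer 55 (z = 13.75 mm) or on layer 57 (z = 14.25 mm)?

layer 57 (z = 14.25 mm)

Layer 55 (z = 13.75): the cube is present — its section is the full 29.5×19.5 rectangle (perimeter 98.00 mm); the cube at (12, 9) does not reach this height (z outside [14, 20.5]); the cube at (-3, 8) does not reach this height (z outside [16.5, 39]); Taking the union: only the 29.5×19.5 cube is present, so the union is just that shape — boundary = 98.00 mm. So its perimeter = 98.00 mm. Layer 57 (z = 14.25): the 29.5×19.5 cube contributes its full rectangle (perimeter 98.00 mm); the cube at (12, 9) is present — its section is the full 8.5×17.5 rectangle (perimeter 52.00 mm); the cube at (-3, 8) does not reach this height (z outside [16.5, 39]); Combining (union): the regions partially overlap (shared area 89.25 mm²), so the edge portions inside another operand are dropped and the merged outline is re-measured after clipping — boundary = 112.00 mm. So its perimeter = 112.00 mm. Layer 57 is larger (112.00 vs 98.00 mm).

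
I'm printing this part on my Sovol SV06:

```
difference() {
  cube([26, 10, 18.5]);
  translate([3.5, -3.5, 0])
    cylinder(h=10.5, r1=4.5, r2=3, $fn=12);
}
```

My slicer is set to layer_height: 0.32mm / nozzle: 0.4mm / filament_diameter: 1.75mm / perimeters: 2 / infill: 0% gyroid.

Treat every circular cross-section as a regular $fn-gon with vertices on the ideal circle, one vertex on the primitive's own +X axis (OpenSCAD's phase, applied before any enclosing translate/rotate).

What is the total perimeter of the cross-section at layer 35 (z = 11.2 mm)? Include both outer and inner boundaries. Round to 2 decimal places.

72.00 mm

At z = 11.2 mm: the 26×10 cube contributes its full rectangle (perimeter 72.00 mm); the cone at (3.5, -3.5) is absent (z outside [0, 10.5]); Subtracting the remaining from the first: none of the subtracted shapes is present at this height, so the 26×10 cube is unchanged — boundary = 72.00 mm. Overall, the cross-section is a single solid region. Total boundary length (outer) = 72.00 mm.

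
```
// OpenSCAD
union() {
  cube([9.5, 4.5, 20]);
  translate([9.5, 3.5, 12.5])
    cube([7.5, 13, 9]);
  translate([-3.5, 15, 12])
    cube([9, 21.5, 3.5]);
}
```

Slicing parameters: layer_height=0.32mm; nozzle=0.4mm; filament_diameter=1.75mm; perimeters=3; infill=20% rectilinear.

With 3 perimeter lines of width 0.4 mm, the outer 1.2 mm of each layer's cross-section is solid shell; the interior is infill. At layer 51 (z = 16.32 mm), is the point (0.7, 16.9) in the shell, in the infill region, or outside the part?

At z = 16.32 mm: the cube is present — its section is the full 9.5×4.5 rectangle; the cube at (9.5, 3.5) is present — its section is the full 7.5×13 rectangle; the cube at (-3.5, 15) is absent (z outside [12, 15.5]); Merging all regions: the 2 present regions share edge segments without overlapping in area, so areas simply add but the touching pieces fuse into one outline (the shared edge portions become interior and drop out of the boundary) — 1 connected region. Overall, the cross-section is a single solid region. The nearest boundary edge runs (9.50, 4.50)→(9.50, 16.50); distance from the point to it = 8.81 mm. The point is not inside any of the regions above, so it lies outside the cross-section (8.81 mm from the nearest boundary).

outside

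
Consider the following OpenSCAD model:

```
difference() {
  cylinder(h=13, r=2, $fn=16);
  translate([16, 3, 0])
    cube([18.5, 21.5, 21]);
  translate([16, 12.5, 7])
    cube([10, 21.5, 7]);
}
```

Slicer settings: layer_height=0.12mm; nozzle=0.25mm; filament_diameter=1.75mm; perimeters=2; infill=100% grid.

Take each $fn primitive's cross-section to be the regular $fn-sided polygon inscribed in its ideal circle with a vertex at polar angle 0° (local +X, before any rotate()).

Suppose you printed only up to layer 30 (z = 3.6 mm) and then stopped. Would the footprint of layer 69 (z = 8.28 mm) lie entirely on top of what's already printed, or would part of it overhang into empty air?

entirely on top

Compare the two slices. At z = 3.6: the cylinder: section is a regular 16-gon, circumradius r=2 (area = (16/2)·2.000²·sin(360°/16) = 12.25 mm²); the cube at (16, 3) (footprint 18.5×21.5) is included at this height (area 397.75 mm²); the cube at (16, 12.5) does not reach this height (z outside [7, 14]); Subtracting the remaining from the first: starting from the r=2 cylinder (12.25 mm²), the 18.5×21.5 cube at (16, 3) misses the remaining region (no effect) — area = 12.25 mm². At z = 8.28: the cylinder: section is a regular 16-gon, circumradius r=2 (area = (16/2)·2.000²·sin(360°/16) = 12.25 mm²); the cube at (16, 3) (footprint 18.5×21.5) is included at this height (area 397.75 mm²); the 10×21.5 cube at (16, 12.5) contributes its full rectangle (area 215.00 mm²); Subtracting the remaining from the first: starting from the r=2 cylinder (12.25 mm²), the 18.5×21.5 cube at (16, 3) misses the remaining region (no effect); the 10×21.5 cube at (16, 12.5) misses the remaining region (no effect) — area = 12.25 mm². Checking containment: the cross-section at z = 8.28 is a subset of the cross-section at z = 3.6.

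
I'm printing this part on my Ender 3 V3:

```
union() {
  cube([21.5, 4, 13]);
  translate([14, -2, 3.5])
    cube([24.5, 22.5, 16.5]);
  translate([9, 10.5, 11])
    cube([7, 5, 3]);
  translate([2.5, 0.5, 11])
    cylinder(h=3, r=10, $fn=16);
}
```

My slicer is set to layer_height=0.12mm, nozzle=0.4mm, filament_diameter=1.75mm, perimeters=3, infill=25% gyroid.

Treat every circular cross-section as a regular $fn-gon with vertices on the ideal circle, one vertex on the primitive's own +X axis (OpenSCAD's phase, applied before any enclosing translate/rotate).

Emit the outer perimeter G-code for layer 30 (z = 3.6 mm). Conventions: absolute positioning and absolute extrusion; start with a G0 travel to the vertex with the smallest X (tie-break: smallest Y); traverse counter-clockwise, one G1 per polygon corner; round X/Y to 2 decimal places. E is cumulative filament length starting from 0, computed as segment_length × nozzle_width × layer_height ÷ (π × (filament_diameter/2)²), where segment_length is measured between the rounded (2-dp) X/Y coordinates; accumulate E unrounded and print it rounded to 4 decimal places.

At z = 3.6 mm: the cube is present — its section is the full 21.5×4 rectangle; the cube at (14, -2) is present — its section is the full 24.5×22.5 rectangle; the cube at (9, 10.5) is not intersected at this z (z outside [11, 14]); the cylinder at (2.5, 0.5) is not intersected at this z (z outside [11, 14]); Merging all regions: the regions partially overlap (shared area 30.00 mm²), so overlapping operands fuse into one piece — 1 connected region. The outline is a single polygon with 8 vertices. Extrusion per mm of travel: 0.4 × 0.12 / (π × 0.875²) = 0.019956. Accumulating E over each segment gives final E = 2.4346.

G0 X0.00 Y0.00 Z3.60
G1 X14.00 Y0.00 E0.2794
G1 X14.00 Y-2.00 E0.3193
G1 X38.50 Y-2.00 E0.8082
G1 X38.50 Y20.50 E1.2572
G1 X14.00 Y20.50 E1.7462
G1 X14.00 Y4.00 E2.0754
G1 X0.00 Y4.00 E2.3548
G1 X0.00 Y0.00 E2.4346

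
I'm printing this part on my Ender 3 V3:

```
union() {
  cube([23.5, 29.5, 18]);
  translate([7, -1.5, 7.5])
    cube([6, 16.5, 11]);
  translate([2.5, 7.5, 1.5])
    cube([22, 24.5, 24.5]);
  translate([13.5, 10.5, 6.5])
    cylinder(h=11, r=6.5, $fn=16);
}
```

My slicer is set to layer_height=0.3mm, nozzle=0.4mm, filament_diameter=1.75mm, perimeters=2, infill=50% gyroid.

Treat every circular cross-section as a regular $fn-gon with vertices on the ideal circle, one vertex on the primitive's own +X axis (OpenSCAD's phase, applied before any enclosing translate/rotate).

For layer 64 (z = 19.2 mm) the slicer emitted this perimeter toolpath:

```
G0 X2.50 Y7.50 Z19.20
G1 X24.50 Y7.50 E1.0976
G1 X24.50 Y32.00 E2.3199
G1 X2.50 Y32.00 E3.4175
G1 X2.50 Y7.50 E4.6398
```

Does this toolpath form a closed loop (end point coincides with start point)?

yes

Start point (G0): (2.50, 7.50). End point (last G1): the path returns to the start — closed.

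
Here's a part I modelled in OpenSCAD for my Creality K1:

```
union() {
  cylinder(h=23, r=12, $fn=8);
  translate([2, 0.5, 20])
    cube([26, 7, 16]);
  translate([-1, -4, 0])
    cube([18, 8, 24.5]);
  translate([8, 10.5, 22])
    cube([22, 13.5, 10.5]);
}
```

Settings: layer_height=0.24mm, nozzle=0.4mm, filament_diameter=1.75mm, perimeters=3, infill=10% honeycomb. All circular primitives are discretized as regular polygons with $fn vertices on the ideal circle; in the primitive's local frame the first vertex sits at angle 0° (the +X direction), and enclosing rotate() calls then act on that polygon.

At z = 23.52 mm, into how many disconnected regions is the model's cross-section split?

At z = 23.52 mm: the cylinder is not intersected at this z (z outside [0, 23]); the cube at (2, 0.5) is present — its section is the full 26×7 rectangle; the cube at (-1, -4) (footprint 18×8) is included at this height; the 22×13.5 cube at (8, 10.5) contributes its full rectangle; Merging all regions: the regions partially overlap (shared area 52.50 mm²), so overlapping operands fuse into one piece — 2 connected regions. The result has 2 disconnected regions.

2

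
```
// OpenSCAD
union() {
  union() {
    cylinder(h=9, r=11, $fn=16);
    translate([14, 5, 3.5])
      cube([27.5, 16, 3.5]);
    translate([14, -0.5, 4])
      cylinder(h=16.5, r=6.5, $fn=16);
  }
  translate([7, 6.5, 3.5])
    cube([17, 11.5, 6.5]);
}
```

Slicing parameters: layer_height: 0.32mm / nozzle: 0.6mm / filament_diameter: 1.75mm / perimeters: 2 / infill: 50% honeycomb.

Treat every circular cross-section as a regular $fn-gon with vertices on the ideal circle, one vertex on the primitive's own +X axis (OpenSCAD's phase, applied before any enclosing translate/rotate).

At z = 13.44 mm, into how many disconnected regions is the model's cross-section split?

At z = 13.44 mm: the cylinder does not reach this height (z outside [0, 9]); the cube at (14, 5) does not reach this height (z outside [3.5, 7]); the cylinder at (14, -0.5): section is a regular 16-gon, circumradius r=6.5; Merging all regions: only the r=6.5 cylinder at (14, -0.5) is present, so the union is just that shape — 1 connected region; the cube at (7, 6.5) does not reach this height (z outside [3.5, 10]); Merging all regions: only the result so far is present, so the union is just that shape — 1 connected region. The result has 1 disconnected region.

1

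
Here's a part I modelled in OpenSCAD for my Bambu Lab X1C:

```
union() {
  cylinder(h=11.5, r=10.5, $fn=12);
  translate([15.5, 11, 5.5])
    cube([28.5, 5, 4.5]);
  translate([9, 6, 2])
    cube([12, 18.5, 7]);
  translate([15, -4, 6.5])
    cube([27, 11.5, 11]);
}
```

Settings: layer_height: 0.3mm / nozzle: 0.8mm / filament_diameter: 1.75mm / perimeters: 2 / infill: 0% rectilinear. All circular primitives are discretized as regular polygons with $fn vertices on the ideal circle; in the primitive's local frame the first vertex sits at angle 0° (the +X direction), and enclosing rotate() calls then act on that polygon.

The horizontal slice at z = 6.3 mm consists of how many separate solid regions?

2

At z = 6.3 mm: the cylinder: section is a regular 12-gon, circumradius r=10.5; the cube at (15.5, 11) is present — its section is the full 28.5×5 rectangle; the cube at (9, 6) is present — its section is the full 12×18.5 rectangle; the cube at (15, -4) does not reach this height (z outside [6.5, 17.5]); Merging all regions: the regions partially overlap (shared area 27.50 mm²), so overlapping operands fuse into one piece — 2 connected regions. The result has 2 disconnected regions.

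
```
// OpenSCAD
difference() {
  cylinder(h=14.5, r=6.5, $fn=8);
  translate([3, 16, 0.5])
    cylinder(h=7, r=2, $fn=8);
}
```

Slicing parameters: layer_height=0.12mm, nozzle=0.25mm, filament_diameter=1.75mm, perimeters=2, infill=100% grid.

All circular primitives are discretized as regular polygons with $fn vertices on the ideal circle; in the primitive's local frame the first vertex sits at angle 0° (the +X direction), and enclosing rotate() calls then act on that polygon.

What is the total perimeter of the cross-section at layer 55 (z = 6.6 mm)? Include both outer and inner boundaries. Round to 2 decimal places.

39.80 mm

At z = 6.6 mm: the r=6.5 cylinder contributes a regular 8-gon of circumradius 6.5 (perimeter = 2·8·6.500·sin(180°/8) = 39.80 mm); the cylinder at (3, 16): section is a regular 8-gon, circumradius r=2 (perimeter = 2·8·2.000·sin(180°/8) = 12.25 mm); Taking the first minus the rest: starting from the r=6.5 cylinder, the r=2 cylinder at (3, 16) misses the remaining region (no effect) — boundary = 39.80 mm. Overall, the cross-section is a single solid region. Total boundary length (outer) = 39.80 mm.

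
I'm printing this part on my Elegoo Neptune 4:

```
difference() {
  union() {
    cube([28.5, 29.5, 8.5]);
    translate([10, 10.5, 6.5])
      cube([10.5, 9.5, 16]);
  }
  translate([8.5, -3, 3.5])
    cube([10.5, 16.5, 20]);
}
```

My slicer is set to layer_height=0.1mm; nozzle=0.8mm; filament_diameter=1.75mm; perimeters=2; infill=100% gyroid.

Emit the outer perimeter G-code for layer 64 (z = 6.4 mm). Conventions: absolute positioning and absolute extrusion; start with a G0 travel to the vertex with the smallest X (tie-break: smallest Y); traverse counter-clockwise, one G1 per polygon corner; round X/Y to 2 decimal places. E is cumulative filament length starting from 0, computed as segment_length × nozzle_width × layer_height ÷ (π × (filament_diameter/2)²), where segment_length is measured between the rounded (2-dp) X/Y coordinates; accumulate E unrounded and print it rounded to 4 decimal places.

G0 X0.00 Y0.00 Z6.40
G1 X8.50 Y0.00 E0.2827
G1 X8.50 Y13.50 E0.7317
G1 X19.00 Y13.50 E1.0810
G1 X19.00 Y0.00 E1.5300
G1 X28.50 Y0.00 E1.8459
G1 X28.50 Y29.50 E2.8271
G1 X0.00 Y29.50 E3.7750
G1 X0.00 Y0.00 E4.7562

At z = 6.4 mm: the cube is present — its section is the full 28.5×29.5 rectangle; the cube at (10, 10.5) is absent (z outside [6.5, 22.5]); Merging all regions: only the 28.5×29.5 cube is present, so the union is just that shape — 1 connected region; the cube at (8.5, -3) (footprint 10.5×16.5) is included at this height; Subtracting the remaining from the first: starting from the result so far, the 10.5×16.5 cube at (8.5, -3) partially overlaps it — only the 141.75 mm² overlap (of its 173.25 mm²) is removed, clipping the outline — 1 connected region. The outline is a single polygon with 8 vertices. Extrusion per mm of travel: 0.8 × 0.1 / (π × 0.875²) = 0.033260. Accumulating E over each segment gives final E = 4.7562.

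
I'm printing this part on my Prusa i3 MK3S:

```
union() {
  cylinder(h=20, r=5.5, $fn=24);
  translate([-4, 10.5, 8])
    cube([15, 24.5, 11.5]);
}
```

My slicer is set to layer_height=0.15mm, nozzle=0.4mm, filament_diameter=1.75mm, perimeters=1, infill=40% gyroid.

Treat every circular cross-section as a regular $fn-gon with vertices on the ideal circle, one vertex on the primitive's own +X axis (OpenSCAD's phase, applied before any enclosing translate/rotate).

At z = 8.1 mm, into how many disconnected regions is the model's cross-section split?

At z = 8.1 mm: the r=5.5 cylinder gives a regular 24-gon of circumradius 5.5 (constant along its height); the cube at (-4, 10.5) is present — its section is the full 15×24.5 rectangle; Taking the union: the 2 present regions are separate (no shared area or edge), so areas and boundary lengths simply add and each stays a separate island — 2 connected regions. The result has 2 disconnected regions.

2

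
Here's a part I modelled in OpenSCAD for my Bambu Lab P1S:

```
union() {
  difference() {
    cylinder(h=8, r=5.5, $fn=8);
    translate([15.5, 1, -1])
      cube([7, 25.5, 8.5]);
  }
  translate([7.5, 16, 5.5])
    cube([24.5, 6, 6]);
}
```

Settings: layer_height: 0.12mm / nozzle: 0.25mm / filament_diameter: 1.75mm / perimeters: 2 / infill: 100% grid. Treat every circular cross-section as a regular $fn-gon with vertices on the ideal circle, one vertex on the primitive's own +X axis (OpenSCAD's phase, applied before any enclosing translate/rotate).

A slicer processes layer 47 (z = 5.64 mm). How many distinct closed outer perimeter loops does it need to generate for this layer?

2

At z = 5.64 mm: the cylinder: section is a regular 8-gon, circumradius r=5.5; the cube at (15.5, 1) is present — its section is the full 7×25.5 rectangle; Taking the first minus the rest: starting from the r=5.5 cylinder, the 7×25.5 cube at (15.5, 1) misses the remaining region (no effect) — 1 connected region; the cube at (7.5, 16) (footprint 24.5×6) is included at this height; Taking the union: the 2 present regions are separate (no shared area or edge), so areas and boundary lengths simply add and each stays a separate island — 2 connected regions. The result has 2 disconnected regions.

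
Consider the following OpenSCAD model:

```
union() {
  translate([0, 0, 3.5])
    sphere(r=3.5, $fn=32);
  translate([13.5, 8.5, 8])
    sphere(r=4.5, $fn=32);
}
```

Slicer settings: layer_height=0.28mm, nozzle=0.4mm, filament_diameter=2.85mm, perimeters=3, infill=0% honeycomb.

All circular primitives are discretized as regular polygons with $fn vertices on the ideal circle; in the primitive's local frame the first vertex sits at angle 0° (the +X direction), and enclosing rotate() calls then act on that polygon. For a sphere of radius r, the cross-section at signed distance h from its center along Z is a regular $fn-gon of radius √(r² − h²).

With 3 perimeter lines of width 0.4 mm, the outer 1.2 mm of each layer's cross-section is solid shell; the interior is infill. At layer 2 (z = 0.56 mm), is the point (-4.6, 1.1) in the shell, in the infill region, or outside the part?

outside

At z = 0.56 mm: the sphere: section is a regular 32-gon, circumradius = √(r²−h²) = √(3.5²−2.94²) = 1.899; the sphere at (13.5, 8.5) is absent (|z−center|=7.440 > r=4.5); Merging all regions: only the r=3.5 sphere is present, so the union is just that shape — 1 connected region. Overall, the cross-section is a single solid region. The nearest boundary edge runs (-1.75, 0.73)→(-1.86, 0.37); distance from the point to it = 2.83 mm. The point is not inside any of the regions above, so it lies outside the cross-section (2.83 mm from the nearest boundary).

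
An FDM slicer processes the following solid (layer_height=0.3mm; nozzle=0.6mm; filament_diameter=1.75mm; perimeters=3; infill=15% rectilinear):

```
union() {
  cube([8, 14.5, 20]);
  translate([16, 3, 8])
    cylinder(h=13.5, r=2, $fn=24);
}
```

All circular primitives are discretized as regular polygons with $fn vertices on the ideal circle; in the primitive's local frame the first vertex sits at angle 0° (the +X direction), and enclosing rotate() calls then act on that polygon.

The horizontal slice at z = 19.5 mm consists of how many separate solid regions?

2

At z = 19.5 mm: the cube is present — its section is the full 8×14.5 rectangle; the r=2 cylinder at (16, 3) contributes a regular 24-gon of circumradius 2; Combining (union): the 2 present regions are separate (no shared area or edge), so areas and boundary lengths simply add and each stays a separate island — 2 connected regions. The result has 2 disconnected regions.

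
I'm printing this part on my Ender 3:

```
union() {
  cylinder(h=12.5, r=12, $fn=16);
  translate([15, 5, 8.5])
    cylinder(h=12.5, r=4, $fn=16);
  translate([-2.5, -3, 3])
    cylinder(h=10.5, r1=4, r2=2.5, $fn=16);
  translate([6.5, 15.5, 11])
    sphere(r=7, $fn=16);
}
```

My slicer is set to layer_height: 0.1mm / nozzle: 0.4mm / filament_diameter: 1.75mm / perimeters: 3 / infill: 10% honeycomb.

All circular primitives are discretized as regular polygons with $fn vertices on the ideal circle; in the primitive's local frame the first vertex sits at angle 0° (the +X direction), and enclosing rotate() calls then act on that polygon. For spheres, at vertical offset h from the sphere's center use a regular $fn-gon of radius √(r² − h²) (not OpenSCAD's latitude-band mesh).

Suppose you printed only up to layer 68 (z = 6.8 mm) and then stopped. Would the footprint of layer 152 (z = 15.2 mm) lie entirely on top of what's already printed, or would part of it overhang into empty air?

Compare the two slices. At z = 6.8: the r=12 cylinder gives a regular 16-gon of circumradius 12 (constant along its height) (area = (16/2)·12.000²·sin(360°/16) = 440.85 mm²); the cylinder at (15, 5) is absent (z outside [8.5, 21]); the cone at (-2.5, -3) contributes a regular 16-gon of circumradius 3.457 (interpolated between r1=4 and r2=2.5 at t=0.362) (area = (16/2)·3.457²·sin(360°/16) = 36.59 mm²); the sphere at (6.5, 15.5): section is a regular 16-gon, circumradius = √(r²−h²) = √(7²−4.2²) = 5.600 (area = (16/2)·5.600²·sin(360°/16) = 96.01 mm²); Merging all regions: the regions partially overlap — summed areas 573.45 mm² minus the doubly-counted overlap 38.17 mm² gives 535.28 mm² — area = 535.28 mm². At z = 15.2: the cylinder does not reach this height (z outside [0, 12.5]); the cylinder at (15, 5): section is a regular 16-gon, circumradius r=4 (area = (16/2)·4.000²·sin(360°/16) = 48.98 mm²); the cone at (-2.5, -3) does not reach this height (z outside [3, 13.5]); the r=7 sphere at (6.5, 15.5) contributes a regular 16-gon of circumradius √(7²−4.2²) = 5.600 (area = (16/2)·5.600²·sin(360°/16) = 96.01 mm²); Combining (union): the 2 present regions are separate (no shared area or edge), so areas and boundary lengths simply add and each stays a separate island — area = 144.99 mm². Checking containment: at z = 15.2 the cross-section extends beyond the z = 6.8 cross-section by about 48.98 mm².

part overhangs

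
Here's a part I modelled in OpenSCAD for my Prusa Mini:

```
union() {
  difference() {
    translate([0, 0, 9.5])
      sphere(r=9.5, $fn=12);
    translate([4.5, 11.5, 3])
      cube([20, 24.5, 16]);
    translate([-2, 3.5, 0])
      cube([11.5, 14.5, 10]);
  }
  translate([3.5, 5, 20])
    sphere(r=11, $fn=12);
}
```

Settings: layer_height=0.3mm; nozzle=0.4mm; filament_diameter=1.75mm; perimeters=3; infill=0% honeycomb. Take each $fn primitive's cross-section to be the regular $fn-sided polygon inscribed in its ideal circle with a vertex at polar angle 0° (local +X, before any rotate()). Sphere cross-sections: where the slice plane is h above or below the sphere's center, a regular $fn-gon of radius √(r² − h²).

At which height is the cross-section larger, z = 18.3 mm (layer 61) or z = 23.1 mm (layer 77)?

Layer 61 (z = 18.3): the sphere: section is a regular 12-gon, circumradius = √(r²−h²) = √(9.5²−8.8²) = 3.579 (area = (12/2)·3.579²·sin(360°/12) = 38.43 mm²); the cube at (4.5, 11.5) is present — its section is the full 20×24.5 rectangle (area 490.00 mm²); the cube at (-2, 3.5) is not intersected at this z (z outside [0, 10]); Subtracting the remaining from the first: starting from the r=9.5 sphere (38.43 mm²), the 20×24.5 cube at (4.5, 11.5) misses the remaining region (no effect) — area = 38.43 mm²; the r=11 sphere at (3.5, 5) slices to a regular 12-gon of circumradius 10.868 (√(r²−h²) with h=1.7 from center) (area = (12/2)·10.868²·sin(360°/12) = 354.33 mm²); Combining (union): that combined region lies entirely inside the r=11 sphere at (3.5, 5), so the union is just the r=11 sphere at (3.5, 5) — area = 354.33 mm². So its area = 354.33 mm². Layer 77 (z = 23.1): the sphere does not reach this height (|z−center|=13.600 > r=9.5); the cube at (4.5, 11.5) does not reach this height (z outside [3, 19]); the cube at (-2, 3.5) does not reach this height (z outside [0, 10]); Taking the first minus the rest: the first operand is absent here, so nothing remains; the r=11 sphere at (3.5, 5) contributes a regular 12-gon of circumradius √(11²−3.1²) = 10.554 (area = (12/2)·10.554²·sin(360°/12) = 334.17 mm²); Merging all regions: only the r=11 sphere at (3.5, 5) is present, so the union is just that shape — area = 334.17 mm². So its area = 334.17 mm². Layer 61 is larger (354.33 vs 334.17 mm²).

layer 61 (z = 18.3 mm)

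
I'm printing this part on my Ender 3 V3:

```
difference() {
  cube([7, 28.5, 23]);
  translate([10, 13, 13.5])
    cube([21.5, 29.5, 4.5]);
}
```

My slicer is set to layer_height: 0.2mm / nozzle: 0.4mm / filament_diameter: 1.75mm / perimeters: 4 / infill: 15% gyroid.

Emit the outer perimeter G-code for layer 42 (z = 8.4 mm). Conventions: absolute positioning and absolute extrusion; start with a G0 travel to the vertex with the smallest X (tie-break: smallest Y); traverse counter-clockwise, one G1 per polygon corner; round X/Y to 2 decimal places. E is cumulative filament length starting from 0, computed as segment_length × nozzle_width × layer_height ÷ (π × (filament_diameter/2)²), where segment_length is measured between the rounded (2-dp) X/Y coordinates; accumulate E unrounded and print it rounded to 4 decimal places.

G0 X0.00 Y0.00 Z8.40
G1 X7.00 Y0.00 E0.2328
G1 X7.00 Y28.50 E1.1807
G1 X0.00 Y28.50 E1.4136
G1 X0.00 Y0.00 E2.3615

At z = 8.4 mm: the cube (footprint 7×28.5) is included at this height; the cube at (10, 13) is not intersected at this z (z outside [13.5, 18]); Subtracting the remaining from the first: none of the subtracted shapes is present at this height, so the 7×28.5 cube is unchanged — 1 connected region. The outline is a single polygon with 4 vertices. Extrusion per mm of travel: 0.4 × 0.2 / (π × 0.875²) = 0.033260. Accumulating E over each segment gives final E = 2.3615.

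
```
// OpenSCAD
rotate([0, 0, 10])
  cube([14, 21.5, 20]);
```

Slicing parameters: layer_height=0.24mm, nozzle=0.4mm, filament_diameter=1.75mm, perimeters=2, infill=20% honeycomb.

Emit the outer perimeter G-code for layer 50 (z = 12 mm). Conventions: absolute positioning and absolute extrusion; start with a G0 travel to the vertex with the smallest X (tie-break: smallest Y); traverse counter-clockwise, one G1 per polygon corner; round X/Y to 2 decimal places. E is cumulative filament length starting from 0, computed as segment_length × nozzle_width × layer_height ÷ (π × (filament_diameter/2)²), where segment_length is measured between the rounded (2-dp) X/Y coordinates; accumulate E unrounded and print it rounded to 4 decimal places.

At z = 12 mm: the 14×21.5 cube contributes its full rectangle; (whole slice rotated 10° about Z — lengths, areas and connectivity unchanged). The outline is a single polygon with 4 vertices. Extrusion per mm of travel: 0.4 × 0.24 / (π × 0.875²) = 0.039912. Accumulating E over each segment gives final E = 2.8333.

G0 X-3.73 Y21.17 Z12.00
G1 X0.00 Y0.00 E0.8580
G1 X13.79 Y2.43 E1.4168
G1 X10.05 Y23.60 E2.2748
G1 X-3.73 Y21.17 E2.8333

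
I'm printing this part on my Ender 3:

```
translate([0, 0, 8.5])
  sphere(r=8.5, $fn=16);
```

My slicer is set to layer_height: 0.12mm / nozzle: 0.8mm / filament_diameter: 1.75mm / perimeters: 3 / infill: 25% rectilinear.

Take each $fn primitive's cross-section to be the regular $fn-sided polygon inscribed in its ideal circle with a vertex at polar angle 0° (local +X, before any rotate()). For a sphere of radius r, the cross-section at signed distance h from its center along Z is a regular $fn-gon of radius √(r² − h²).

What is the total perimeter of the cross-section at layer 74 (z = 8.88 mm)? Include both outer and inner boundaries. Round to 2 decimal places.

53.01 mm

At z = 8.88 mm: the r=8.5 sphere contributes a regular 16-gon of circumradius √(8.5²−0.38²) = 8.492 (perimeter = 2·16·8.492·sin(180°/16) = 53.01 mm). Overall, the cross-section is a single solid region. Total boundary length (outer) = 53.01 mm.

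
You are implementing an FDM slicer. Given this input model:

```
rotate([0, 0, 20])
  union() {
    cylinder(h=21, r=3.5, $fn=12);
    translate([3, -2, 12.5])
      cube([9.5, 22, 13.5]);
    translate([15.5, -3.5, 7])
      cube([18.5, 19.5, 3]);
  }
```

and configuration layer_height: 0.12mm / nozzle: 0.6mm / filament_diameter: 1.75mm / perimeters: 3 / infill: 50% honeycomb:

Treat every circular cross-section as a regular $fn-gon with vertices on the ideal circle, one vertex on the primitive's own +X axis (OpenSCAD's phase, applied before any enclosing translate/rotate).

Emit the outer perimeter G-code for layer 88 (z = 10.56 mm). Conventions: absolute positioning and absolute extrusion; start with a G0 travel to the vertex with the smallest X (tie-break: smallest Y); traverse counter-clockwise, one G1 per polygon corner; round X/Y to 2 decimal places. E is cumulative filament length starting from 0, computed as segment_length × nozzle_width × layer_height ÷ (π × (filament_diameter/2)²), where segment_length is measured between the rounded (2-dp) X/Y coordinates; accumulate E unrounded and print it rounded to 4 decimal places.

At z = 10.56 mm: the cylinder: section is a regular 12-gon, circumradius r=3.5; the cube at (3, -2) is absent (z outside [12.5, 26]); the cube at (15.5, -3.5) is not intersected at this z (z outside [7, 10]); Taking the union: only the r=3.5 cylinder is present, so the union is just that shape — 1 connected region; (whole slice rotated 20° about Z — lengths, areas and connectivity unchanged). The outline is a single polygon with 12 vertices. Extrusion per mm of travel: 0.6 × 0.12 / (π × 0.875²) = 0.029934. Accumulating E over each segment gives final E = 0.6511.

G0 X-3.45 Y0.61 Z10.56
G1 X-3.29 Y-1.20 E0.0544
G1 X-2.25 Y-2.68 E0.1085
G1 X-0.61 Y-3.45 E0.1628
G1 X1.20 Y-3.29 E0.2172
G1 X2.68 Y-2.25 E0.2713
G1 X3.45 Y-0.61 E0.3255
G1 X3.29 Y1.20 E0.3799
G1 X2.25 Y2.68 E0.4341
G1 X0.61 Y3.45 E0.4883
G1 X-1.20 Y3.29 E0.5427
G1 X-2.68 Y2.25 E0.5969
G1 X-3.45 Y0.61 E0.6511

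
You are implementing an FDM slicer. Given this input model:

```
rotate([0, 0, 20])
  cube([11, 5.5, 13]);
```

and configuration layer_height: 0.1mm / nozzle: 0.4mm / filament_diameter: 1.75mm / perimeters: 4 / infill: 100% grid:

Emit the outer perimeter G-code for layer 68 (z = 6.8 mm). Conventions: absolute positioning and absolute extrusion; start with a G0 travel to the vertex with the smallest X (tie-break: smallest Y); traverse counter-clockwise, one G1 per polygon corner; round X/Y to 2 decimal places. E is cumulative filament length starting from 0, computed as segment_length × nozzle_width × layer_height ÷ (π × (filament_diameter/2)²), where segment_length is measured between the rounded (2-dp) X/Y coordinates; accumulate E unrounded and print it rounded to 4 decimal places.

At z = 6.8 mm: the cube (footprint 11×5.5) is included at this height; (whole slice rotated 20° about Z — lengths, areas and connectivity unchanged). The outline is a single polygon with 4 vertices. Extrusion per mm of travel: 0.4 × 0.1 / (π × 0.875²) = 0.016630. Accumulating E over each segment gives final E = 0.5489.

G0 X-1.88 Y5.17 Z6.80
G1 X0.00 Y0.00 E0.0915
G1 X10.34 Y3.76 E0.2745
G1 X8.46 Y8.93 E0.3659
G1 X-1.88 Y5.17 E0.5489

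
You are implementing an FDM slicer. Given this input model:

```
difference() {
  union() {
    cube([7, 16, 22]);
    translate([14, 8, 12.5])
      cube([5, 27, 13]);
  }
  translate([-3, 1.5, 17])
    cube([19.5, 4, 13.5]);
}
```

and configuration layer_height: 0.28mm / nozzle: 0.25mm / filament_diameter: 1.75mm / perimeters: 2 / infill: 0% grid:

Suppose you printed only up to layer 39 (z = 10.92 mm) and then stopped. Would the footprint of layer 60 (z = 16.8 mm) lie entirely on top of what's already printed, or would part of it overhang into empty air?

part overhangs

Compare the two slices. At z = 10.92: the cube is present — its section is the full 7×16 rectangle (area 112.00 mm²); the cube at (14, 8) is not intersected at this z (z outside [12.5, 25.5]); Taking the union: only the 7×16 cube is present, so the union is just that shape — area = 112.00 mm²; the cube at (-3, 1.5) is absent (z outside [17, 30.5]); After the difference (first − rest): none of the subtracted shapes is present at this height, so the result so far is unchanged — area = 112.00 mm². At z = 16.8: the 7×16 cube contributes its full rectangle (area 112.00 mm²); the cube at (14, 8) is present — its section is the full 5×27 rectangle (area 135.00 mm²); Taking the union: the 2 present regions are separate (no shared area or edge), so areas and boundary lengths simply add and each stays a separate island — area = 247.00 mm²; the cube at (-3, 1.5) is absent (z outside [17, 30.5]); After the difference (first − rest): none of the subtracted shapes is present at this height, so that combined region is unchanged — area = 247.00 mm². Checking containment: at z = 16.8 the cross-section extends beyond the z = 10.92 cross-section by about 135.00 mm².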